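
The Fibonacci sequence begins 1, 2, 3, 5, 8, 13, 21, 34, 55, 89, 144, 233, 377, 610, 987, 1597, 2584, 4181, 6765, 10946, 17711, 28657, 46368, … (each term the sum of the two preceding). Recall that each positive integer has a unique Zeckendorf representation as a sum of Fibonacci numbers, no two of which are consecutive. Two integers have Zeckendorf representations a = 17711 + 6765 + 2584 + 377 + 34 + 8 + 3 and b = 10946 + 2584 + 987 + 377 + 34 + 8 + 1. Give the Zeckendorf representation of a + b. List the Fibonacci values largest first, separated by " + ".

28657 + 10946 + 2584 + 144 + 55 + 21 + 8 + 3 + 1

The two numbers are 27482 and 14937, so their sum is 42419.
subtract 28657 from 42419: 13762 remains
subtract 10946 from 13762: 2816 remains
subtract 2584 from 2816: 232 remains
subtract 144 from 232: 88 remains
subtract 55 from 88: 33 remains
subtract 21 from 33: 12 remains
subtract 8 from 12: 4 remains
subtract 3 from 4: 1 remains
subtract 1 from 1: 0 remains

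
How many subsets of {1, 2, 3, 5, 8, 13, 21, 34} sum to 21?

4

21 = 21 = 13+8 = 13+5+3 = 13+5+2+1 — 4 representations.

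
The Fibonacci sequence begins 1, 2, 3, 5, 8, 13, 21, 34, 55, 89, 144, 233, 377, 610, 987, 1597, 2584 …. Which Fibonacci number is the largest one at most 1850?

1597 ≤ 1850 < 2584, so the largest Fibonacci number not exceeding 1850 is 1597.

1597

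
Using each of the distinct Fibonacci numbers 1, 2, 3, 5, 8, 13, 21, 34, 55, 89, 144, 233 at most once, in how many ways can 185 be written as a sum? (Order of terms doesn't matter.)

4

185 = 144+34+5+2 = 144+21+13+5+2 = 89+55+34+5+2 = 89+55+21+13+5+2 — 4 representations.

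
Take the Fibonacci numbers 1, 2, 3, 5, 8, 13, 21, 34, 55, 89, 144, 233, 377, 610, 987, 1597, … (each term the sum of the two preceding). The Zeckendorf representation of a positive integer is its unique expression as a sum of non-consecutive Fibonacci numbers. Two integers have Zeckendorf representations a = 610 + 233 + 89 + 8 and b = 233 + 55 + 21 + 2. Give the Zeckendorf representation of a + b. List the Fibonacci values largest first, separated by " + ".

987 + 233 + 21 + 8 + 2

The two numbers are 940 and 311, so their sum is 1251.
Repeatedly subtract the largest Fibonacci number that fits:
subtract 987 from 1251: 264 remains
subtract 233 from 264: 31 remains
subtract 21 from 31: 10 remains
subtract 8 from 10: 2 remains
subtract 2 from 2: 0 remains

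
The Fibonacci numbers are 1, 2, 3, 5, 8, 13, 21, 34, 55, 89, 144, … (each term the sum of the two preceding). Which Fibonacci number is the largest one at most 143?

89

89 ≤ 143 < 144, so the largest Fibonacci number not exceeding 143 is 89.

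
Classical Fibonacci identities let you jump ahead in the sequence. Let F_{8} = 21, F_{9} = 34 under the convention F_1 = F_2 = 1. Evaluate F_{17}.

By the addition formula F_{m+n} = F_m F_{n+1} + F_{m−1} F_n with m=9, n=8: F_{17} = 34·34 + 21·21 = 1156 + 441 = 1597.

1597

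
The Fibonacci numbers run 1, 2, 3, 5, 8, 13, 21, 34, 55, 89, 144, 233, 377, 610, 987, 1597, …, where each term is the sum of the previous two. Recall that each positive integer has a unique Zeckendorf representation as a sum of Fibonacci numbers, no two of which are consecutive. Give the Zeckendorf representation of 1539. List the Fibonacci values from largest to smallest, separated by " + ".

987 + 377 + 144 + 21 + 8 + 2

1539 − 987 = 552
552 − 377 = 175
175 − 144 = 31
31 − 21 = 10
10 − 8 = 2
2 − 2 = 0
So 1539 = 987 + 377 + 144 + 21 + 8 + 2, with no two terms consecutive in the sequence.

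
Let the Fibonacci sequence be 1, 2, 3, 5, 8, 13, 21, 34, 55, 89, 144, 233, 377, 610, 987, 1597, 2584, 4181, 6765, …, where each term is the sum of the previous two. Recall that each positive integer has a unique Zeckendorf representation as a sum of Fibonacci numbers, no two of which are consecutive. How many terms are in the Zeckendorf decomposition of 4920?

6

Greedy algorithm:
largest Fibonacci ≤ 4920 is 4181; 4920 − 4181 = 739
largest Fibonacci ≤ 739 is 610; 739 − 610 = 129
largest Fibonacci ≤ 129 is 89; 129 − 89 = 40
largest Fibonacci ≤ 40 is 34; 40 − 34 = 6
largest Fibonacci ≤ 6 is 5; 6 − 5 = 1
largest Fibonacci ≤ 1 is 1; 1 − 1 = 0
4920 = 4181 + 610 + 89 + 34 + 5 + 1, which has 6 terms.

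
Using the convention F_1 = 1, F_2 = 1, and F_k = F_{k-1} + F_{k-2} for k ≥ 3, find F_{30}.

Iterating the recurrence up to F_{26} = 121393 and F_{25} = 75025:
F_{27} = F_{26} + F_{25} = 121393 + 75025 = 196418
F_{28} = F_{27} + F_{26} = 196418 + 121393 = 317811
F_{29} = F_{28} + F_{27} = 317811 + 196418 = 514229
F_{30} = F_{29} + F_{28} = 514229 + 317811 = 832040

832040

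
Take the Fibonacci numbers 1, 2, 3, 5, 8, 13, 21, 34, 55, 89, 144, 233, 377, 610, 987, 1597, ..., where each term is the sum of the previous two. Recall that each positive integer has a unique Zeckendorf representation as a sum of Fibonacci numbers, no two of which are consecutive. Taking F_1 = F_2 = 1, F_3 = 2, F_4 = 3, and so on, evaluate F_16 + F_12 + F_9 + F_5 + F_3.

1172

F_16 + F_12 + F_9 + F_5 + F_3 = 987 + 144 + 34 + 5 + 2 = 1172.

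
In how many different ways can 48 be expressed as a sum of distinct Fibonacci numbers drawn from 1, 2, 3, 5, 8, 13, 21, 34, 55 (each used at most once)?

Each representation comes from the Zeckendorf form by replacing some F_k with F_{k−1} + F_{k−2} where possible.
48 = 34+13+1 = 34+8+5+1 = 34+8+3+2+1 = 21+13+8+5+1 = … (1 more), for 5 in all.

5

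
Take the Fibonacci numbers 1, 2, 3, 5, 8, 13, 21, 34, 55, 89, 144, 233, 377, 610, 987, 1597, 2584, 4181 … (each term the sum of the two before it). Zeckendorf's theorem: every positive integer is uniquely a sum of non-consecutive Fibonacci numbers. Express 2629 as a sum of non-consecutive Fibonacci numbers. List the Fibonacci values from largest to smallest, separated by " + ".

largest Fibonacci ≤ 2629 is 2584; 2629 − 2584 = 45
largest Fibonacci ≤ 45 is 34; 45 − 34 = 11
largest Fibonacci ≤ 11 is 8; 11 − 8 = 3
largest Fibonacci ≤ 3 is 3; 3 − 3 = 0
So 2629 = 2584 + 34 + 8 + 3, with no two terms consecutive in the sequence.

2584 + 34 + 8 + 3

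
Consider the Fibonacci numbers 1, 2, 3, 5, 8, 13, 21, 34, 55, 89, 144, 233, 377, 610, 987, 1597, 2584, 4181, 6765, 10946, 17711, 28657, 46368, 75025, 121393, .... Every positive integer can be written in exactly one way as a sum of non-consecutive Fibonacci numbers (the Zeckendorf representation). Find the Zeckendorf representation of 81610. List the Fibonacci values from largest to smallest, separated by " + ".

75025 + 4181 + 1597 + 610 + 144 + 34 + 13 + 5 + 1

subtract 75025 from 81610: 6585 remains
subtract 4181 from 6585: 2404 remains
subtract 1597 from 2404: 807 remains
subtract 610 from 807: 197 remains
subtract 144 from 197: 53 remains
subtract 34 from 53: 19 remains
subtract 13 from 19: 6 remains
subtract 5 from 6: 1 remains
subtract 1 from 1: 0 remains
So 81610 = 75025 + 4181 + 1597 + 610 + 144 + 34 + 13 + 5 + 1, with no two terms consecutive in the sequence.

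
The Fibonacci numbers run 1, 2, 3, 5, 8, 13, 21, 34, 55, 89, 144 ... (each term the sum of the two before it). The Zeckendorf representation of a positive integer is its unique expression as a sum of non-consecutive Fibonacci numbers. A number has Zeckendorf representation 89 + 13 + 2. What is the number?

89 + 13 + 2 = 104.

104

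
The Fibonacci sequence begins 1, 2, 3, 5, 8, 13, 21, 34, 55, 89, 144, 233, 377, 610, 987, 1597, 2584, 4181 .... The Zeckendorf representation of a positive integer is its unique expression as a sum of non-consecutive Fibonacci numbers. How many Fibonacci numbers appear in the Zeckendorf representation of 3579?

3

3579: greatest Fibonacci not exceeding it is 2584, leaving 995
995: greatest Fibonacci not exceeding it is 987, leaving 8
8: greatest Fibonacci not exceeding it is 8, leaving 0
3579 = 2584 + 987 + 8, which has 3 terms.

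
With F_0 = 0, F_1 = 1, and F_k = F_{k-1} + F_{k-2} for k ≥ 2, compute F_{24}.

Iterating the recurrence up to F_{16} = 987 and F_{15} = 610:
F_{17} = F_{16} + F_{15} = 987 + 610 = 1597
F_{18} = F_{17} + F_{16} = 1597 + 987 = 2584
F_{19} = F_{18} + F_{17} = 2584 + 1597 = 4181
F_{20} = F_{19} + F_{18} = 4181 + 2584 = 6765
F_{21} = F_{20} + F_{19} = 6765 + 4181 = 10946
F_{22} = F_{21} + F_{20} = 10946 + 6765 = 17711
F_{23} = F_{22} + F_{21} = 17711 + 10946 = 28657
F_{24} = F_{23} + F_{22} = 28657 + 17711 = 46368

46368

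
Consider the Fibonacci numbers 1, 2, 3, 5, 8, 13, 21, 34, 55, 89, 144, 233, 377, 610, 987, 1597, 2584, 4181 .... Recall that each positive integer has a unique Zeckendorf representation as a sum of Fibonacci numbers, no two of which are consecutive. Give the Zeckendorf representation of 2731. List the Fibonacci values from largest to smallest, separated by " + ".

Greedily peel off the largest Fibonacci term at each step:
take 2584 (≤ 2731); 2731 − 2584 = 147
take 144 (≤ 147); 147 − 144 = 3
take 3 (≤ 3); 3 − 3 = 0
So 2731 = 2584 + 144 + 3, with no two terms consecutive in the sequence.

2584 + 144 + 3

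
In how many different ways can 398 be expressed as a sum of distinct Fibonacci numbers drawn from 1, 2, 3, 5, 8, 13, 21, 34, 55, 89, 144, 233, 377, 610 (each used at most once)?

Each representation comes from the Zeckendorf form by replacing some F_k with F_{k−1} + F_{k−2} where possible.
398 = 377+21 = 377+13+8 = 233+144+21 = 377+13+5+3 = 233+144+13+8 = … (10 more), for 15 in all.

15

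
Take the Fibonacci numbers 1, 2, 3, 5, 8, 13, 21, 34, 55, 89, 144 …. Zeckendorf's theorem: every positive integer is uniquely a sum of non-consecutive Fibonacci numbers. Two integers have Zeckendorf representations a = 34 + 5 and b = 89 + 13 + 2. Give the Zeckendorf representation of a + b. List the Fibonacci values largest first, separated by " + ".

89 + 34 + 13 + 5 + 2

The two numbers are 39 and 104, so their sum is 143.
Repeatedly subtract the largest Fibonacci number that fits:
143: greatest Fibonacci not exceeding it is 89, leaving 54
54: greatest Fibonacci not exceeding it is 34, leaving 20
20: greatest Fibonacci not exceeding it is 13, leaving 7
7: greatest Fibonacci not exceeding it is 5, leaving 2
2: greatest Fibonacci not exceeding it is 2, leaving 0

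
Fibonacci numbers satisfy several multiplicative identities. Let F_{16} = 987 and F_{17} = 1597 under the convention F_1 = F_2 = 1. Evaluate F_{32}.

By the doubling identity F_{2k} = F_k(2F_{k+1} − F_k): F_{32} = 987·(2·1597 − 987) = 987·2207 = 2178309.

2178309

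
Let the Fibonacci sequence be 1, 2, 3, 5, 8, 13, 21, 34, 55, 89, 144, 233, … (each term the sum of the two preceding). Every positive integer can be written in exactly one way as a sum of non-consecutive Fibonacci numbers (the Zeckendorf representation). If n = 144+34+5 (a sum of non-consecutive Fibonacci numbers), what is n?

144+34+5 = 183.

183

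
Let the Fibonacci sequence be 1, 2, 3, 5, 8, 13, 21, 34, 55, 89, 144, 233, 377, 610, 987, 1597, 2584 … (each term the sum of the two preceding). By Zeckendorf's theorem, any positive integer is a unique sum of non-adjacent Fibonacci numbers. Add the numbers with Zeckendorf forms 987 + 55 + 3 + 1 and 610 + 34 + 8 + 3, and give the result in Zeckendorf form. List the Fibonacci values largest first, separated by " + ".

1597 + 89 + 13 + 2

The two numbers are 1046 and 655, so their sum is 1701.
Repeatedly subtract the largest Fibonacci number that fits:
subtract 1597 from 1701: 104 remains
subtract 89 from 104: 15 remains
subtract 13 from 15: 2 remains
subtract 2 from 2: 0 remains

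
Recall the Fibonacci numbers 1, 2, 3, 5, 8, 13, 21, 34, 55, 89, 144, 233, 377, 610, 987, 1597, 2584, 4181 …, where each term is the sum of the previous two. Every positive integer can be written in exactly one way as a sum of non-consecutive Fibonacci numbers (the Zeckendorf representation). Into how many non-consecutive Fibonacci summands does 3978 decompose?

6

Repeatedly subtract the largest Fibonacci number that fits:
subtract 2584 from 3978: 1394 remains
subtract 987 from 1394: 407 remains
subtract 377 from 407: 30 remains
subtract 21 from 30: 9 remains
subtract 8 from 9: 1 remains
subtract 1 from 1: 0 remains
3978 = 2584 + 987 + 377 + 21 + 8 + 1, which has 6 terms.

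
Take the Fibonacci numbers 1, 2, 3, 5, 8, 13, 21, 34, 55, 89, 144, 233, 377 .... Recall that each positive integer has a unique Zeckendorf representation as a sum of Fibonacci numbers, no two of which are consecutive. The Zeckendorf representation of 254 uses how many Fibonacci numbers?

2

Repeatedly subtract the largest Fibonacci number that fits:
233 ≤ 254 < 377, so take 233; remainder 21
21 ≤ 21 < 34, so take 21; remainder 0
254 = 233 + 21, which has 2 terms.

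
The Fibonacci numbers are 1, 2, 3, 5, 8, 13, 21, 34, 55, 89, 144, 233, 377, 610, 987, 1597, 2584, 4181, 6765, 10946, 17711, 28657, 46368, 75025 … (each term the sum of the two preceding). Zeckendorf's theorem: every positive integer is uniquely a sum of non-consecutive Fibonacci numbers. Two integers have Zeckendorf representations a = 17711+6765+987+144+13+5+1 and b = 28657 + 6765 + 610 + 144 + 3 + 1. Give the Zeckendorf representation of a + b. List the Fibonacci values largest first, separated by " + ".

The two numbers are 25626 and 36180, so their sum is 61806.
Repeatedly subtract the largest Fibonacci number that fits:
subtract 46368 from 61806: 15438 remains
subtract 10946 from 15438: 4492 remains
subtract 4181 from 4492: 311 remains
subtract 233 from 311: 78 remains
subtract 55 from 78: 23 remains
subtract 21 from 23: 2 remains
subtract 2 from 2: 0 remains

46368 + 10946 + 4181 + 233 + 55 + 21 + 2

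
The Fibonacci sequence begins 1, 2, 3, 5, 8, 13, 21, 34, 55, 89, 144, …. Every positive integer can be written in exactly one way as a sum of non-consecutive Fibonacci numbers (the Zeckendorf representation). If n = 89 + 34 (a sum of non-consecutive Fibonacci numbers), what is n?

89 + 34 = 123.

123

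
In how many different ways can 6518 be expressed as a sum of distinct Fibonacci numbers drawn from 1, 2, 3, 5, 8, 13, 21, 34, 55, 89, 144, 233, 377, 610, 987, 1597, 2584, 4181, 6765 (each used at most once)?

Starting from the Zeckendorf form and repeatedly splitting a term F_k into F_{k−1} + F_{k−2} (when neither is already used) reaches every representation.
6518 = 4181+1597+610+89+34+5+2 = 4181+1597+610+89+21+13+5+2 = 4181+1597+377+233+89+34+5+2 = 4181+1597+610+55+34+21+13+5+2 = 4181+1597+377+233+89+21+13+5+2 = … (10 more), for 15 in all.

15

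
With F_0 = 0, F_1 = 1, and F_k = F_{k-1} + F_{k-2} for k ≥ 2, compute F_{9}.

F_{2} = F_{1} + F_{0} = 1 + 0 = 1
F_{3} = F_{2} + F_{1} = 1 + 1 = 2
F_{4} = F_{3} + F_{2} = 2 + 1 = 3
F_{5} = F_{4} + F_{3} = 3 + 2 = 5
F_{6} = F_{5} + F_{4} = 5 + 3 = 8
F_{7} = F_{6} + F_{5} = 8 + 5 = 13
F_{8} = F_{7} + F_{6} = 13 + 8 = 21
F_{9} = F_{8} + F_{7} = 21 + 13 = 34

34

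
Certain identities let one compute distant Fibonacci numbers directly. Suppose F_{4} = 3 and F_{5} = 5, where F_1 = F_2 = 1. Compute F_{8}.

By the doubling identity F_{2k} = F_k(2F_{k+1} − F_k): F_{8} = 3·(2·5 − 3) = 3·7 = 21.

21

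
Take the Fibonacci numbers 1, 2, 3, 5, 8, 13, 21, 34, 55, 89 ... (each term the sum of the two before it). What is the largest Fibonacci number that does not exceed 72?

55 ≤ 72 < 89, so the largest Fibonacci number not exceeding 72 is 55.

55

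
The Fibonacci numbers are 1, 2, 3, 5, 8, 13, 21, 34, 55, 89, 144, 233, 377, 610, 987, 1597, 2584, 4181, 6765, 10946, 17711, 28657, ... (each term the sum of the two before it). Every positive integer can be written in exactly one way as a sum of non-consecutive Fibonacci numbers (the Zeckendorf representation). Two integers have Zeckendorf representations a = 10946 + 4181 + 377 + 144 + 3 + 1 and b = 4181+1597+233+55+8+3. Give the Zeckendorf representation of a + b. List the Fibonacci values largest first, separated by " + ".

The two numbers are 15652 and 6077, so their sum is 21729.
Greedy algorithm:
17711 ≤ 21729 < 28657, so take 17711; remainder 4018
2584 ≤ 4018 < 4181, so take 2584; remainder 1434
987 ≤ 1434 < 1597, so take 987; remainder 447
377 ≤ 447 < 610, so take 377; remainder 70
55 ≤ 70 < 89, so take 55; remainder 15
13 ≤ 15 < 21, so take 13; remainder 2
2 ≤ 2 < 3, so take 2; remainder 0

17711 + 2584 + 987 + 377 + 55 + 13 + 2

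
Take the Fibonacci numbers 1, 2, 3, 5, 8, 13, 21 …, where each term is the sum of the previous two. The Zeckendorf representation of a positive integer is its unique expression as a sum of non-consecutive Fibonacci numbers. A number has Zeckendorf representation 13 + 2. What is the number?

15

13 + 2 = 15.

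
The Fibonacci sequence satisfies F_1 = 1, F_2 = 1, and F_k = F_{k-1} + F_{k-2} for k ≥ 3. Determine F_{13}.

Iterating the recurrence up to F_{6} = 8 and F_{5} = 5:
F_{7} = F_{6} + F_{5} = 8 + 5 = 13
F_{8} = F_{7} + F_{6} = 13 + 8 = 21
F_{9} = F_{8} + F_{7} = 21 + 13 = 34
F_{10} = F_{9} + F_{8} = 34 + 21 = 55
F_{11} = F_{10} + F_{9} = 55 + 34 = 89
F_{12} = F_{11} + F_{10} = 89 + 55 = 144
F_{13} = F_{12} + F_{11} = 144 + 89 = 233

233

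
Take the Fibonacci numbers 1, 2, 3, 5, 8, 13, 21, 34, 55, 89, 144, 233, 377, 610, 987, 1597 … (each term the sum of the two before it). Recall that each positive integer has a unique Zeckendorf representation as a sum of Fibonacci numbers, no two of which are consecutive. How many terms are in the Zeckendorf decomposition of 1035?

4

Greedy algorithm:
subtract 987 from 1035: 48 remains
subtract 34 from 48: 14 remains
subtract 13 from 14: 1 remains
subtract 1 from 1: 0 remains
1035 = 987 + 34 + 13 + 1, which has 4 terms.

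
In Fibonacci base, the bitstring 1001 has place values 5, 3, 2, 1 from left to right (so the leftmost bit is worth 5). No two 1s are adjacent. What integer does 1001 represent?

6

Summing the place values of the 1 bits: 5 + 1 = 6.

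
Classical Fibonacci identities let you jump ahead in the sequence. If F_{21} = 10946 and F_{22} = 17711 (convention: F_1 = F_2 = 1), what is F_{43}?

433494437

By F_{2k+1} = F_k² + F_{k+1}²: F_{43} = 10946² + 17711² = 119814916 + 313679521 = 433494437.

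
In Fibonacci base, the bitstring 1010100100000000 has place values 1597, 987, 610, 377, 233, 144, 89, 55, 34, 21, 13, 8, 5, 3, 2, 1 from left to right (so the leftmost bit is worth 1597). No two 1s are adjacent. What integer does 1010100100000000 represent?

Summing the place values of the 1 bits: 1597 + 610 + 233 + 55 = 2495.

2495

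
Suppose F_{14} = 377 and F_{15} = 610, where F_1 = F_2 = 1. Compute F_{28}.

By the doubling identity F_{2k} = F_k(2F_{k+1} − F_k): F_{28} = 377·(2·610 − 377) = 377·843 = 317811.

317811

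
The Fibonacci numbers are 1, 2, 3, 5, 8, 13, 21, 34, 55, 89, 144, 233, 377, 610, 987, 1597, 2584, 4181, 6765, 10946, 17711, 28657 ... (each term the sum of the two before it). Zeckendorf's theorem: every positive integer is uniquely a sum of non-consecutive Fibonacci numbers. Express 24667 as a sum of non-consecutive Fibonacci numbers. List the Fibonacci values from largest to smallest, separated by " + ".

Greedily peel off the largest Fibonacci term at each step:
largest Fibonacci ≤ 24667 is 17711; 24667 − 17711 = 6956
largest Fibonacci ≤ 6956 is 6765; 6956 − 6765 = 191
largest Fibonacci ≤ 191 is 144; 191 − 144 = 47
largest Fibonacci ≤ 47 is 34; 47 − 34 = 13
largest Fibonacci ≤ 13 is 13; 13 − 13 = 0
So 24667 = 17711 + 6765 + 144 + 34 + 13, with no two terms consecutive in the sequence.

17711 + 6765 + 144 + 34 + 13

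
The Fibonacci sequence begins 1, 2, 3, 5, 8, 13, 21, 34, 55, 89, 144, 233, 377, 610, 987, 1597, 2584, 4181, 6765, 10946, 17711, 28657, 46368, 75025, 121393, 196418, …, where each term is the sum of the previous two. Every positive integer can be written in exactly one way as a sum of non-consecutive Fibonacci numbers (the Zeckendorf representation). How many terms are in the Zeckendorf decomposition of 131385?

Greedy algorithm:
largest Fibonacci ≤ 131385 is 121393; 131385 − 121393 = 9992
largest Fibonacci ≤ 9992 is 6765; 9992 − 6765 = 3227
largest Fibonacci ≤ 3227 is 2584; 3227 − 2584 = 643
largest Fibonacci ≤ 643 is 610; 643 − 610 = 33
largest Fibonacci ≤ 33 is 21; 33 − 21 = 12
largest Fibonacci ≤ 12 is 8; 12 − 8 = 4
largest Fibonacci ≤ 4 is 3; 4 − 3 = 1
largest Fibonacci ≤ 1 is 1; 1 − 1 = 0
131385 = 121393 + 6765 + 2584 + 610 + 21 + 8 + 3 + 1, which has 8 terms.

8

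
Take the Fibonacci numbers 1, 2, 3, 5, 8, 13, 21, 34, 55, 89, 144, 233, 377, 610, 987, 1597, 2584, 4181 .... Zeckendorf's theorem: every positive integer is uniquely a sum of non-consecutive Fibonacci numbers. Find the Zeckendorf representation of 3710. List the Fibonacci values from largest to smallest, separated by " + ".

2584 ≤ 3710 < 4181, so take 2584; remainder 1126
987 ≤ 1126 < 1597, so take 987; remainder 139
89 ≤ 139 < 144, so take 89; remainder 50
34 ≤ 50 < 55, so take 34; remainder 16
13 ≤ 16 < 21, so take 13; remainder 3
3 ≤ 3 < 5, so take 3; remainder 0
So 3710 = 2584 + 987 + 89 + 34 + 13 + 3, with no two terms consecutive in the sequence.

2584 + 987 + 89 + 34 + 13 + 3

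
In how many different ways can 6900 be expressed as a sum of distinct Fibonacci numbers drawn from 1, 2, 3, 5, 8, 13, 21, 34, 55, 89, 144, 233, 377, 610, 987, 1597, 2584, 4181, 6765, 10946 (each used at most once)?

6900 = 6765+89+34+8+3+1 = 6765+89+21+13+8+3+1 = 4181+2584+89+34+8+3+1 = 6765+55+34+21+13+8+3+1 = … (11 more), for 15 in all.

15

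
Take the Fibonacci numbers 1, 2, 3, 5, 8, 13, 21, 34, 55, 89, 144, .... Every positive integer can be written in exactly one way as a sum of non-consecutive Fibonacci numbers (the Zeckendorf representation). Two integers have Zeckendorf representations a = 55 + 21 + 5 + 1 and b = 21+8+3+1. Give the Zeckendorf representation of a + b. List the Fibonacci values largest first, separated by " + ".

89 + 21 + 5

The two numbers are 82 and 33, so their sum is 115.
Repeatedly subtract the largest Fibonacci number that fits:
89 ≤ 115 < 144, so take 89; remainder 26
21 ≤ 26 < 34, so take 21; remainder 5
5 ≤ 5 < 8, so take 5; remainder 0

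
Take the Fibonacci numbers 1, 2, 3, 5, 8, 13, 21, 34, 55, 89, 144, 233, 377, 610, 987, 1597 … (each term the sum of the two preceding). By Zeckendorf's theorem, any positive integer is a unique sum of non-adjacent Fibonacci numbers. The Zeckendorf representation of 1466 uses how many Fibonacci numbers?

4

Greedy algorithm:
987 ≤ 1466 < 1597, so take 987; remainder 479
377 ≤ 479 < 610, so take 377; remainder 102
89 ≤ 102 < 144, so take 89; remainder 13
13 ≤ 13 < 21, so take 13; remainder 0
1466 = 987 + 377 + 89 + 13, which has 4 terms.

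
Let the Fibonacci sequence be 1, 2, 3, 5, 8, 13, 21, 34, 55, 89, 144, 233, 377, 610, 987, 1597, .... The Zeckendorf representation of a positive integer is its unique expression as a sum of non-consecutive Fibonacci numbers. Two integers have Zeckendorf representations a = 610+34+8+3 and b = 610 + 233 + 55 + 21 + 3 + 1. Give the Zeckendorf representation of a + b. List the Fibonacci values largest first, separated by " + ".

987 + 377 + 144 + 55 + 13 + 2

The two numbers are 655 and 923, so their sum is 1578.
largest Fibonacci ≤ 1578 is 987; 1578 − 987 = 591
largest Fibonacci ≤ 591 is 377; 591 − 377 = 214
largest Fibonacci ≤ 214 is 144; 214 − 144 = 70
largest Fibonacci ≤ 70 is 55; 70 − 55 = 15
largest Fibonacci ≤ 15 is 13; 15 − 13 = 2
largest Fibonacci ≤ 2 is 2; 2 − 2 = 0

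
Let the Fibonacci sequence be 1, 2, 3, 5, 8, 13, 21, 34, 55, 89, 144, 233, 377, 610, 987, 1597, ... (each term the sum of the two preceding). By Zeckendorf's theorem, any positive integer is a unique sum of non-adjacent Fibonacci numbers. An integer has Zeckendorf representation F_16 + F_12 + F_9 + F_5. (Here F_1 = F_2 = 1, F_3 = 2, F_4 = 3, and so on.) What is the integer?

1170

F_16 + F_12 + F_9 + F_5 = 987 + 144 + 34 + 5 = 1170.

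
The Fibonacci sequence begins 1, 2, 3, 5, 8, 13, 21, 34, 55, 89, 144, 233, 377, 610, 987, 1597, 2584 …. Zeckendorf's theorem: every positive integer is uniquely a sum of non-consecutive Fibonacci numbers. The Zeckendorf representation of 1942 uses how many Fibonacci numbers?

5

take 1597 (≤ 1942); 1942 − 1597 = 345
take 233 (≤ 345); 345 − 233 = 112
take 89 (≤ 112); 112 − 89 = 23
take 21 (≤ 23); 23 − 21 = 2
take 2 (≤ 2); 2 − 2 = 0
1942 = 1597 + 233 + 89 + 21 + 2, which has 5 terms.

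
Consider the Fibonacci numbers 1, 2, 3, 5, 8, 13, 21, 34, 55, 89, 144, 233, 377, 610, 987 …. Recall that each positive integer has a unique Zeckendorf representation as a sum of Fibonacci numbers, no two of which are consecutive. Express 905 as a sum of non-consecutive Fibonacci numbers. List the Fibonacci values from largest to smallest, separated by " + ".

610 + 233 + 55 + 5 + 2

610 ≤ 905 < 987, so take 610; remainder 295
233 ≤ 295 < 377, so take 233; remainder 62
55 ≤ 62 < 89, so take 55; remainder 7
5 ≤ 7 < 8, so take 5; remainder 2
2 ≤ 2 < 3, so take 2; remainder 0
So 905 = 610 + 233 + 55 + 5 + 2, with no two terms consecutive in the sequence.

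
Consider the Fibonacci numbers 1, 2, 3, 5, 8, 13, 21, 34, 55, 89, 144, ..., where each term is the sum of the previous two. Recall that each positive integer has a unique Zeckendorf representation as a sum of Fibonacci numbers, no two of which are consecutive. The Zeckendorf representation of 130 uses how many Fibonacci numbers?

4

130 − 89 = 41
41 − 34 = 7
7 − 5 = 2
2 − 2 = 0
130 = 89 + 34 + 5 + 2, which has 4 terms.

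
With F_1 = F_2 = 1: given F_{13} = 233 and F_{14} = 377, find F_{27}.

By F_{2k+1} = F_k² + F_{k+1}²: F_{27} = 233² + 377² = 54289 + 142129 = 196418.

196418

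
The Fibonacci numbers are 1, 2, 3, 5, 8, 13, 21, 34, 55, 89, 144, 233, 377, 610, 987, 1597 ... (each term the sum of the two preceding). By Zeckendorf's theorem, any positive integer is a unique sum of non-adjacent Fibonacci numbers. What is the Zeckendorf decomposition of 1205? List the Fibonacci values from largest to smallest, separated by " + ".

987 + 144 + 55 + 13 + 5 + 1

Greedy algorithm:
subtract 987 from 1205: 218 remains
subtract 144 from 218: 74 remains
subtract 55 from 74: 19 remains
subtract 13 from 19: 6 remains
subtract 5 from 6: 1 remains
subtract 1 from 1: 0 remains
So 1205 = 987 + 144 + 55 + 13 + 5 + 1, with no two terms consecutive in the sequence.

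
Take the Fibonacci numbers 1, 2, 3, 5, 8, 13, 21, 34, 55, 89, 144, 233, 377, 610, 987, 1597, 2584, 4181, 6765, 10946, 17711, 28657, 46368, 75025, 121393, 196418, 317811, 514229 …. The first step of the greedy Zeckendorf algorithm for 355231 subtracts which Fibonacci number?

317811

317811 ≤ 355231 < 514229, so the largest Fibonacci number not exceeding 355231 is 317811.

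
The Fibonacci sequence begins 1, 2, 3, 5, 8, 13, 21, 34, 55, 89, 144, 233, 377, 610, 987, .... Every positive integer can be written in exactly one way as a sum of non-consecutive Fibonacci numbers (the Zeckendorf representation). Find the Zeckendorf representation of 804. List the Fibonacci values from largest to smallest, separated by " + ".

subtract 610 from 804: 194 remains
subtract 144 from 194: 50 remains
subtract 34 from 50: 16 remains
subtract 13 from 16: 3 remains
subtract 3 from 3: 0 remains
So 804 = 610 + 144 + 34 + 13 + 3, with no two terms consecutive in the sequence.

610 + 144 + 34 + 13 + 3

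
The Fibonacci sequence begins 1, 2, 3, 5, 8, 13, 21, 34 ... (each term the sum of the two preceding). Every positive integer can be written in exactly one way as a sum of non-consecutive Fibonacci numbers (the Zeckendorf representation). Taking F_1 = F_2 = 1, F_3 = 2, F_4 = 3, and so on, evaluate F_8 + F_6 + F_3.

F_8 + F_6 + F_3 = 21 + 8 + 2 = 31.

31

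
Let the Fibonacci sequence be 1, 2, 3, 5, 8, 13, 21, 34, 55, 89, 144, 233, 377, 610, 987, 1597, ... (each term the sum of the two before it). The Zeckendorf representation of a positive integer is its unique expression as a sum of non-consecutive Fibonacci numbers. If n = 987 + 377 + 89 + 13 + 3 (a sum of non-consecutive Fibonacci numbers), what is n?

1469

987 + 377 + 89 + 13 + 3 = 1469.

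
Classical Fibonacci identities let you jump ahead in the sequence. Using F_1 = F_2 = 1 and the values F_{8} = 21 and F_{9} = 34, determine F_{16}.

By the doubling identity F_{2k} = F_k(2F_{k+1} − F_k): F_{16} = 21·(2·34 − 21) = 21·47 = 987.

987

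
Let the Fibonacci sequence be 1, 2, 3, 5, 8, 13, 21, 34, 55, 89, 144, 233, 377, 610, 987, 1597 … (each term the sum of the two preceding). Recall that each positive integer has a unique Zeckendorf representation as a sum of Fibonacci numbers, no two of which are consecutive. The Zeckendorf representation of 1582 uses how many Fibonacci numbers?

7

Greedy algorithm:
987 ≤ 1582 < 1597, so take 987; remainder 595
377 ≤ 595 < 610, so take 377; remainder 218
144 ≤ 218 < 233, so take 144; remainder 74
55 ≤ 74 < 89, so take 55; remainder 19
13 ≤ 19 < 21, so take 13; remainder 6
5 ≤ 6 < 8, so take 5; remainder 1
1 ≤ 1 < 2, so take 1; remainder 0
1582 = 987 + 377 + 144 + 55 + 13 + 5 + 1, which has 7 terms.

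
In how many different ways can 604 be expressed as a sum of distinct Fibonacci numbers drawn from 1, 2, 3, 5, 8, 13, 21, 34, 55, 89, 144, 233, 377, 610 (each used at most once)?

5

Starting from the Zeckendorf form and repeatedly splitting a term F_k into F_{k−1} + F_{k−2} (when neither is already used) reaches every representation.
604 = 377+144+55+21+5+2 = 377+144+55+13+8+5+2 = 377+144+34+21+13+8+5+2 = 377+89+55+34+21+13+8+5+2 = … (1 more), for 5 in all.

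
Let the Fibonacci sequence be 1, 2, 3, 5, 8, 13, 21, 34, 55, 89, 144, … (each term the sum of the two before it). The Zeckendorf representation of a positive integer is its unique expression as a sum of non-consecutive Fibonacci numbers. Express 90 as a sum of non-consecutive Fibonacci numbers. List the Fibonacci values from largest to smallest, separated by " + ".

89 ≤ 90 < 144, so take 89; remainder 1
1 ≤ 1 < 2, so take 1; remainder 0
So 90 = 89 + 1, with no two terms consecutive in the sequence.

89 + 1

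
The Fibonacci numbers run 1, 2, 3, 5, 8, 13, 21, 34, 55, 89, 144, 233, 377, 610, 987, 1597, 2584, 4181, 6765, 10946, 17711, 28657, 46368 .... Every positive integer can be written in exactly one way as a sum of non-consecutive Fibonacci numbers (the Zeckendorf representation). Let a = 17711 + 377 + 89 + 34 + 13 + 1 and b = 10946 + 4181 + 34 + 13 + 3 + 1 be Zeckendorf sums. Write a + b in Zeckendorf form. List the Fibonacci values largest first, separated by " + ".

28657 + 4181 + 377 + 144 + 34 + 8 + 2

The two numbers are 18225 and 15178, so their sum is 33403.
subtract 28657 from 33403: 4746 remains
subtract 4181 from 4746: 565 remains
subtract 377 from 565: 188 remains
subtract 144 from 188: 44 remains
subtract 34 from 44: 10 remains
subtract 8 from 10: 2 remains
subtract 2 from 2: 0 remains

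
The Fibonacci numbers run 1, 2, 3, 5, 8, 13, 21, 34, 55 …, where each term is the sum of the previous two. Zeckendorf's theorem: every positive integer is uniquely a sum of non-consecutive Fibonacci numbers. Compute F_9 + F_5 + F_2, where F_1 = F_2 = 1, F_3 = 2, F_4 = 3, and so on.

40

F_9 + F_5 + F_2 = 34 + 5 + 1 = 40.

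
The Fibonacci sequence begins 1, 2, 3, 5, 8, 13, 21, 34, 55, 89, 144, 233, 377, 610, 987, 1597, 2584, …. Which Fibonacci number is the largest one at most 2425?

1597

1597 ≤ 2425 < 2584, so the largest Fibonacci number not exceeding 2425 is 1597.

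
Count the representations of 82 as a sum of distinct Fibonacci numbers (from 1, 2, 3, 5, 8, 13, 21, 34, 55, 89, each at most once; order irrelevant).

Starting from the Zeckendorf form and repeatedly splitting a term F_k into F_{k−1} + F_{k−2} (when neither is already used) reaches every representation.
82 = 55+21+5+1 = 55+21+3+2+1 = 55+13+8+5+1 = 55+13+8+3+2+1 = 34+21+13+8+5+1 = … (1 more), for 6 in all.

6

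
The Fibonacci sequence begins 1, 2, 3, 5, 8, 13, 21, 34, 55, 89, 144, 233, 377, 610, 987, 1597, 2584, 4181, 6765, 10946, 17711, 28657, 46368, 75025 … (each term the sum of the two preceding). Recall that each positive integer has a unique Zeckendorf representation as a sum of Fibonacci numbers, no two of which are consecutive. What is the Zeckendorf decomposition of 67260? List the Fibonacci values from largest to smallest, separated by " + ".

46368 + 17711 + 2584 + 377 + 144 + 55 + 21

67260 − 46368 = 20892
20892 − 17711 = 3181
3181 − 2584 = 597
597 − 377 = 220
220 − 144 = 76
76 − 55 = 21
21 − 21 = 0
So 67260 = 46368 + 17711 + 2584 + 377 + 144 + 55 + 21, with no two terms consecutive in the sequence.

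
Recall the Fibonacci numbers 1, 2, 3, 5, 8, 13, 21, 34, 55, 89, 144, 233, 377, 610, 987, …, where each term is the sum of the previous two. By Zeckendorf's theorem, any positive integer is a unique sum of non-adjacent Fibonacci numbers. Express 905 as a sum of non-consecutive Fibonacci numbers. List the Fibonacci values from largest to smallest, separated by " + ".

Greedy algorithm:
905 − 610 = 295
295 − 233 = 62
62 − 55 = 7
7 − 5 = 2
2 − 2 = 0
So 905 = 610 + 233 + 55 + 5 + 2, with no two terms consecutive in the sequence.

610 + 233 + 55 + 5 + 2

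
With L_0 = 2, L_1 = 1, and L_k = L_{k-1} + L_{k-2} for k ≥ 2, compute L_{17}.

Iterating the recurrence up to L_{9} = 76 and L_{8} = 47:
L_{10} = L_{9} + L_{8} = 76 + 47 = 123
L_{11} = L_{10} + L_{9} = 123 + 76 = 199
L_{12} = L_{11} + L_{10} = 199 + 123 = 322
L_{13} = L_{12} + L_{11} = 322 + 199 = 521
L_{14} = L_{13} + L_{12} = 521 + 322 = 843
L_{15} = L_{14} + L_{13} = 843 + 521 = 1364
L_{16} = L_{15} + L_{14} = 1364 + 843 = 2207
L_{17} = L_{16} + L_{15} = 2207 + 1364 = 3571

3571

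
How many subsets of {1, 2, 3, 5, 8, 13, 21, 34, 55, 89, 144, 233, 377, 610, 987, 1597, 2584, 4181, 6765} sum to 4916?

31

Starting from the Zeckendorf form and repeatedly splitting a term F_k into F_{k−1} + F_{k−2} (when neither is already used) reaches every representation.
4916 = 4181+610+89+34+2 = 4181+610+89+21+13+2 = 4181+377+233+89+34+2 = 4181+610+89+21+8+5+2 = … (27 more), for 31 in all.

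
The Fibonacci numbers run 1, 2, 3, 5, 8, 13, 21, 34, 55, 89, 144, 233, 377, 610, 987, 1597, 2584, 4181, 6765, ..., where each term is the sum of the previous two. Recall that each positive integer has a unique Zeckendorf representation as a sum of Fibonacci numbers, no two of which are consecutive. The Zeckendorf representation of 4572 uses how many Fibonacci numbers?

4

Repeatedly subtract the largest Fibonacci number that fits:
4181 ≤ 4572 < 6765, so take 4181; remainder 391
377 ≤ 391 < 610, so take 377; remainder 14
13 ≤ 14 < 21, so take 13; remainder 1
1 ≤ 1 < 2, so take 1; remainder 0
4572 = 4181 + 377 + 13 + 1, which has 4 terms.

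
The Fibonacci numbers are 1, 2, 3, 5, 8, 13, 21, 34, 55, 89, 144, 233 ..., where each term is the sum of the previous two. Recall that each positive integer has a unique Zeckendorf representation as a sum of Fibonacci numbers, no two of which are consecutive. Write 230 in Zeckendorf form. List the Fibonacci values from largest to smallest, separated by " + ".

Repeatedly subtract the largest Fibonacci number that fits:
subtract 144 from 230: 86 remains
subtract 55 from 86: 31 remains
subtract 21 from 31: 10 remains
subtract 8 from 10: 2 remains
subtract 2 from 2: 0 remains
So 230 = 144 + 55 + 21 + 8 + 2, with no two terms consecutive in the sequence.

144 + 55 + 21 + 8 + 2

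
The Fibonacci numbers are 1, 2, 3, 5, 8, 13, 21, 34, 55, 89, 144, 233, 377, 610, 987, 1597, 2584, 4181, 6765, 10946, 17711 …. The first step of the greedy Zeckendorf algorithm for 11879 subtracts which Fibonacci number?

10946

10946 ≤ 11879 < 17711, so the largest Fibonacci number not exceeding 11879 is 10946.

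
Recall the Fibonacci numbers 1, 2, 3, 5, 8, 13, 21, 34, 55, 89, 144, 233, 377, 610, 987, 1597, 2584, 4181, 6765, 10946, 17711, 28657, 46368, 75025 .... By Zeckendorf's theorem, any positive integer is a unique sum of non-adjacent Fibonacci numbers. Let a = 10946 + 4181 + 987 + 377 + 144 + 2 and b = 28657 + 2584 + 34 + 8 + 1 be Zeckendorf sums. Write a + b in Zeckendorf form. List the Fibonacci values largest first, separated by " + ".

46368 + 987 + 377 + 144 + 34 + 8 + 3

The two numbers are 16637 and 31284, so their sum is 47921.
Greedy algorithm:
47921: greatest Fibonacci not exceeding it is 46368, leaving 1553
1553: greatest Fibonacci not exceeding it is 987, leaving 566
566: greatest Fibonacci not exceeding it is 377, leaving 189
189: greatest Fibonacci not exceeding it is 144, leaving 45
45: greatest Fibonacci not exceeding it is 34, leaving 11
11: greatest Fibonacci not exceeding it is 8, leaving 3
3: greatest Fibonacci not exceeding it is 3, leaving 0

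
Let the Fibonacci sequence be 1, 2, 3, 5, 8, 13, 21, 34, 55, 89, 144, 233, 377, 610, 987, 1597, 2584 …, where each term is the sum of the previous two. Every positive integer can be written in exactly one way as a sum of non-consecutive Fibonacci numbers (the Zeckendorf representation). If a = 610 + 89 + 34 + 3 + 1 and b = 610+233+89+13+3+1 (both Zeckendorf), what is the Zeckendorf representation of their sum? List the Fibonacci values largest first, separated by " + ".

The two numbers are 737 and 949, so their sum is 1686.
take 1597 (≤ 1686); 1686 − 1597 = 89
take 89 (≤ 89); 89 − 89 = 0

1597 + 89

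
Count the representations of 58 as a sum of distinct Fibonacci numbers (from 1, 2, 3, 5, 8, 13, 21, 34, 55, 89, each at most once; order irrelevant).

7

58 = 55+3 = 55+2+1 = 34+21+3 = 34+21+2+1 = … (3 more), for 7 in all.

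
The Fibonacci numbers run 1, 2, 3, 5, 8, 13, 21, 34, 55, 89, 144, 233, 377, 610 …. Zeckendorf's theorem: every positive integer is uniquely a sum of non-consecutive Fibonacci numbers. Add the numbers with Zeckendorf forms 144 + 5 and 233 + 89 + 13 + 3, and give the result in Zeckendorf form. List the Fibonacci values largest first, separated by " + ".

The two numbers are 149 and 338, so their sum is 487.
Greedy algorithm:
377 ≤ 487 < 610, so take 377; remainder 110
89 ≤ 110 < 144, so take 89; remainder 21
21 ≤ 21 < 34, so take 21; remainder 0

377 + 89 + 21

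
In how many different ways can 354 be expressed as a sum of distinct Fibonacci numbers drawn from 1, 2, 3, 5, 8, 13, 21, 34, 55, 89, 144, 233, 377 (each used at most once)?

12

Starting from the Zeckendorf form and repeatedly splitting a term F_k into F_{k−1} + F_{k−2} (when neither is already used) reaches every representation.
354 = 233+89+21+8+3 = 233+89+21+8+2+1 = 233+55+34+21+8+3 = … (9 more), for 12 in all.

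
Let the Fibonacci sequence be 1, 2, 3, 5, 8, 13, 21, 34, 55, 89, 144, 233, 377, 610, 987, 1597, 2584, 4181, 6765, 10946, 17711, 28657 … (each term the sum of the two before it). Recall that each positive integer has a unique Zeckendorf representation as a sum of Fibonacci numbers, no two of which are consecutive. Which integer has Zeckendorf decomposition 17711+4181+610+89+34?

22625

17711+4181+610+89+34 = 22625.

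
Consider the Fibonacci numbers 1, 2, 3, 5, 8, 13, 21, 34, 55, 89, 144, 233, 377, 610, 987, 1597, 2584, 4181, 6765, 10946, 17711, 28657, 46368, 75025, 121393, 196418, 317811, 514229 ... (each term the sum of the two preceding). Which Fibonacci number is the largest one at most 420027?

317811

317811 ≤ 420027 < 514229, so the largest Fibonacci number not exceeding 420027 is 317811.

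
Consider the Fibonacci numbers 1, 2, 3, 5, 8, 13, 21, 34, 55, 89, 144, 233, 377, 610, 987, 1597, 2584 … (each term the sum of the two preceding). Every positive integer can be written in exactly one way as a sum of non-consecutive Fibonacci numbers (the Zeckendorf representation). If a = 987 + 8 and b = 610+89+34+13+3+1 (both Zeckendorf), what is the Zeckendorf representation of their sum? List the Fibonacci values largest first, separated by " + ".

The two numbers are 995 and 750, so their sum is 1745.
subtract 1597 from 1745: 148 remains
subtract 144 from 148: 4 remains
subtract 3 from 4: 1 remains
subtract 1 from 1: 0 remains

1597 + 144 + 3 + 1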